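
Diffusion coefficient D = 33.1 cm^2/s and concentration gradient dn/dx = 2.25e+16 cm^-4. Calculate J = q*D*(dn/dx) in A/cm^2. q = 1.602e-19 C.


Step 1: J = q * D * (dn/dx)
Step 2: J = 1.602e-19 * 33.1 * 2.25e+16
Step 3: J = 1.19e-01 A/cm^2

1.19e-01


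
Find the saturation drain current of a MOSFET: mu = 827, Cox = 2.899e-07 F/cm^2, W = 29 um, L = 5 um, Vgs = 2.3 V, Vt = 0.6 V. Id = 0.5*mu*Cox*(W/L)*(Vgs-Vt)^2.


Step 1: Overdrive voltage Vov = Vgs - Vt = 2.3 - 0.6 = 1.7 V
Step 2: W/L = 29/5 = 5.8
Step 3: Id = 0.5 * 827 * 2.899e-07 * 5.8 * 1.7^2
Step 4: Id = 2.01e-03 A

2.01e-03


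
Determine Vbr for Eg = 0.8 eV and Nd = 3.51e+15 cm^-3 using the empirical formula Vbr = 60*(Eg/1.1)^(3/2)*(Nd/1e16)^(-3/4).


Step 1: Eg/1.1 = 0.8/1.1 = 0.727273
Step 2: (Eg/1.1)^1.5 = 0.727273^1.5 = 0.620221
Step 3: (Nd/1e16)^(-0.75) = (0.351)^(-0.75) = 2.192904
Step 4: Vbr = 60 * 0.620221 * 2.192904 = 81.6 V

81.6


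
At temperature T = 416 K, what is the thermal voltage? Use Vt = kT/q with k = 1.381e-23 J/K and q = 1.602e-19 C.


Step 1: kT = 1.381e-23 * 416 = 5.74496e-21 J
Step 2: Vt = kT/q = 5.74496e-21 / 1.602e-19
Step 3: Vt = 0.03586 V

0.03586


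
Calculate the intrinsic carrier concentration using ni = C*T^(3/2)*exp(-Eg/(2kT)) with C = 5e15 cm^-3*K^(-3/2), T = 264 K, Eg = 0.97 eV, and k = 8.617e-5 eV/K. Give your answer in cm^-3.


Step 1: Compute kT = 8.617e-5 * 264 = 0.02274888 eV
Step 2: Exponent = -Eg/(2kT) = -0.97/(2*0.02274888) = -21.31973
Step 3: T^(3/2) = 264^1.5 = 4289.49
Step 4: ni = 5e15 * 4289.49 * exp(-21.31973) = 1.18e+10 cm^-3

1.18e+10


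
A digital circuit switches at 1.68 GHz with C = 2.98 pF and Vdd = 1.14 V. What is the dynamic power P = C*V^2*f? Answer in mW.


Step 1: V^2 = 1.14^2 = 1.2996 V^2
Step 2: P = C*V^2*f = 2.98e-12 F * 1.2996 * 1.68e9 Hz
Step 3: P = 6.50631744e-03 W
Step 4: P = 6.506 mW

6.506


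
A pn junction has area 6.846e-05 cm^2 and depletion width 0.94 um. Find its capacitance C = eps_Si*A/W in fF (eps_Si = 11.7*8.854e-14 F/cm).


Step 1: eps_Si = 11.7 * 8.854e-14 = 1.035918e-12 F/cm
Step 2: W in cm = 0.94 * 1e-4 = 9.40e-05 cm
Step 3: C = 1.035918e-12 * 6.846e-05 / 9.40e-05 = 7.544569e-13 F
Step 4: C = 754.46 fF

754.46


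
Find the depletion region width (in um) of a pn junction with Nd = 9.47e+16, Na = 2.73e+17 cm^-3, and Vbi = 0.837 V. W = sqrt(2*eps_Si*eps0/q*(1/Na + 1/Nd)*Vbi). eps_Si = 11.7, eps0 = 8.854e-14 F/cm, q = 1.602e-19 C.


Step 1: 1/Na + 1/Nd = 1/2.73e+17 + 1/9.47e+16 = 1.42227e-17
Step 2: 2*eps*eps0/q = 2*11.7*8.854e-14/1.602e-19 = 1.293281e+07
Step 3: W^2 = 1.293281e+07 * 1.42227e-17 * 0.837 = 1.53957e-10
Step 4: W = sqrt(1.53957e-10) = 1.241e-05 cm = 0.1241 um

0.1241


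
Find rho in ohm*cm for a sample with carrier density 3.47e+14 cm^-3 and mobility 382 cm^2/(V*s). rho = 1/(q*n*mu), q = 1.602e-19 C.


Step 1: sigma = q * n * mu = 1.602e-19 * 3.47e+14 * 382 = 2.12352e-02 S/cm
Step 2: rho = 1 / sigma = 1 / 2.12352e-02 = 47.09 ohm*cm

47.09


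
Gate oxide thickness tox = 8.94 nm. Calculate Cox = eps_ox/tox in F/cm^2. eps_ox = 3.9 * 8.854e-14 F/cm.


Step 1: eps_ox = 3.9 * 8.854e-14 = 3.45306e-13 F/cm
Step 2: tox in cm = 8.94 nm * 1e-7 = 8.9400e-07 cm
Step 3: Cox = 3.45306e-13 / 8.9400e-07 = 3.86e-07 F/cm^2

3.86e-07


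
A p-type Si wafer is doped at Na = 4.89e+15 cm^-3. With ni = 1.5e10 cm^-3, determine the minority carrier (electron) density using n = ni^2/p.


Step 1: Majority hole concentration p ≈ Na = 4.89e+15 cm^-3
Step 2: n = ni^2 / Na = (1.5e10)^2 / 4.89e+15
Step 3: n = 4.60e+04 cm^-3

4.60e+04


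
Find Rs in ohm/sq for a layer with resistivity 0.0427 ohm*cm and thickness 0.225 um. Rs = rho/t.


Step 1: Convert thickness to cm: t = 0.225 um = 2.2500e-05 cm
Step 2: Rs = rho / t = 0.0427 / 2.2500e-05
Step 3: Rs = 1897.8 ohm/sq

1897.8


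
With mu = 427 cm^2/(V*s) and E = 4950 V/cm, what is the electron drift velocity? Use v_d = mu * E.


Step 1: v_d = mu * E
Step 2: v_d = 427 * 4950 = 2113650
Step 3: v_d = 2.11e+06 cm/s

2.11e+06


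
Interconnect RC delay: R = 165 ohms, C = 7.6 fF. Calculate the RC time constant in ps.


Step 1: tau = R * C
Step 2: tau = 165 * 7.6 fF = 165 * 7.6e-15 F
Step 3: tau = 1.254e-12 s = 1.254 ps

1.254


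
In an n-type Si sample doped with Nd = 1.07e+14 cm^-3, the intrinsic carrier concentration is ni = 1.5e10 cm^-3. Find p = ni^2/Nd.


Step 1: Since Nd >> ni, n ≈ Nd = 1.07e+14 cm^-3
Step 2: p = ni^2 / n = (1.5e10)^2 / 1.07e+14
Step 3: p = 2.25e20 / 1.07e+14 = 2.10e+06 cm^-3

2.10e+06


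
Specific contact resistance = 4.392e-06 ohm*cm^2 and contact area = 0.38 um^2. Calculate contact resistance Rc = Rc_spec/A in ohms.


Step 1: Convert area to cm^2: 0.38 um^2 = 3.8000e-09 cm^2
Step 2: Rc = Rc_spec / A = 4.392e-06 / 3.8000e-09
Step 3: Rc = 1.16e+03 ohms

1.16e+03


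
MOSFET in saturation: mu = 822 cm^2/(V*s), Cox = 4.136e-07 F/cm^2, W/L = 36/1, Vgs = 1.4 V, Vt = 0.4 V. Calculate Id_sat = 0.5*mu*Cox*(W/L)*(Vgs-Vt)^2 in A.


Step 1: Overdrive voltage Vov = Vgs - Vt = 1.4 - 0.4 = 1.0 V
Step 2: W/L = 36/1 = 36
Step 3: Id = 0.5 * 822 * 4.136e-07 * 36 * 1.0^2
Step 4: Id = 6.12e-03 A

6.12e-03


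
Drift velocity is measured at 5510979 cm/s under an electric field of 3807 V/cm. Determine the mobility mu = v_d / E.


Step 1: mu = v_d / E
Step 2: mu = 5510979 / 3807
Step 3: mu = 1447.59 cm^2/(V*s)

1447.59


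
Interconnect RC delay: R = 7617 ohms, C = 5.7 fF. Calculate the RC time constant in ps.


Step 1: tau = R * C
Step 2: tau = 7617 * 5.7 fF = 7617 * 5.7e-15 F
Step 3: tau = 4.34169e-11 s = 43.4169 ps

43.4169


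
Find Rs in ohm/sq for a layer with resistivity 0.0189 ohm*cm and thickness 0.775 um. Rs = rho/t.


Step 1: Convert thickness to cm: t = 0.775 um = 7.7500e-05 cm
Step 2: Rs = rho / t = 0.0189 / 7.7500e-05
Step 3: Rs = 243.9 ohm/sq

243.9


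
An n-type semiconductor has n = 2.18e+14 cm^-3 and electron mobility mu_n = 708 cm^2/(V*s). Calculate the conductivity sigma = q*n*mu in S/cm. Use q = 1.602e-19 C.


Step 1: sigma = q * n * mu
Step 2: sigma = 1.602e-19 * 2.18e+14 * 708
Step 3: sigma = 2.473e-02 S/cm

2.473e-02


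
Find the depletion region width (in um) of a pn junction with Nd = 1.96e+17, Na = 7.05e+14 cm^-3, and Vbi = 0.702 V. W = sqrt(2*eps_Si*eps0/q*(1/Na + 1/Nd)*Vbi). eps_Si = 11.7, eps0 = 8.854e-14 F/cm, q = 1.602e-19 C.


Step 1: 1/Na + 1/Nd = 1/7.05e+14 + 1/1.96e+17 = 1.42354e-15
Step 2: 2*eps*eps0/q = 2*11.7*8.854e-14/1.602e-19 = 1.293281e+07
Step 3: W^2 = 1.293281e+07 * 1.42354e-15 * 0.702 = 1.29241e-08
Step 4: W = sqrt(1.29241e-08) = 1.137e-04 cm = 1.137 um

1.137


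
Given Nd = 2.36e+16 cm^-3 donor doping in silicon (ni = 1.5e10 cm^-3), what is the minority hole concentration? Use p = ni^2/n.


Step 1: Since Nd >> ni, n ≈ Nd = 2.36e+16 cm^-3
Step 2: p = ni^2 / n = (1.5e10)^2 / 2.36e+16
Step 3: p = 2.25e20 / 2.36e+16 = 9.53e+03 cm^-3

9.53e+03


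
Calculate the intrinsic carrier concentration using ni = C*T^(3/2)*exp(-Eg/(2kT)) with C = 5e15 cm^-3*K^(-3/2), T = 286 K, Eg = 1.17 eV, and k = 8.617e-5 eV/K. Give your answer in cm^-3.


Step 1: Compute kT = 8.617e-5 * 286 = 0.02464462 eV
Step 2: Exponent = -Eg/(2kT) = -1.17/(2*0.02464462) = -23.73743
Step 3: T^(3/2) = 286^1.5 = 4836.70
Step 4: ni = 5e15 * 4836.70 * exp(-23.73743) = 1.19e+09 cm^-3

1.19e+09


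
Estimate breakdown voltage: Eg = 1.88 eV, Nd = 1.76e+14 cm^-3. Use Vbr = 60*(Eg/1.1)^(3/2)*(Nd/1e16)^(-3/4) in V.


Step 1: Eg/1.1 = 1.88/1.1 = 1.709091
Step 2: (Eg/1.1)^1.5 = 1.709091^1.5 = 2.234332
Step 3: (Nd/1e16)^(-0.75) = (0.0176)^(-0.75) = 20.695003
Step 4: Vbr = 60 * 2.234332 * 20.695003 = 2774.4 V

2774.4


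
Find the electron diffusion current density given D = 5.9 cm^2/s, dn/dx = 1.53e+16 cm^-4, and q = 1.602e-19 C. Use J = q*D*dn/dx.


Step 1: J = q * D * (dn/dx)
Step 2: J = 1.602e-19 * 5.9 * 1.53e+16
Step 3: J = 1.45e-02 A/cm^2

1.45e-02


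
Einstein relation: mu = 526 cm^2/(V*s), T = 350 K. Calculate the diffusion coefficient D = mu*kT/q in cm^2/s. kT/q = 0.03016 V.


Step 1: D = mu * (kT/q)
Step 2: D = 526 * 0.03016
Step 3: D = 15.86 cm^2/s

15.86


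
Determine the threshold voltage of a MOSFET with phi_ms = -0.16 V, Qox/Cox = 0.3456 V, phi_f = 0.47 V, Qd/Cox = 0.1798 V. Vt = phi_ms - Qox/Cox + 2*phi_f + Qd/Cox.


Step 1: Vt = phi_ms - Qox/Cox + 2*phi_f + Qd/Cox
Step 2: Vt = -0.16 - 0.3456 + 2*0.47 + 0.1798
Step 3: Vt = -0.16 - 0.3456 + 0.94 + 0.1798
Step 4: Vt = 0.6142 V

0.6142


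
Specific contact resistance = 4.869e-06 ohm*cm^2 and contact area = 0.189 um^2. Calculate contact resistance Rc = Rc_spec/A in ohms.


Step 1: Convert area to cm^2: 0.189 um^2 = 1.8900e-09 cm^2
Step 2: Rc = Rc_spec / A = 4.869e-06 / 1.8900e-09
Step 3: Rc = 2.58e+03 ohms

2.58e+03


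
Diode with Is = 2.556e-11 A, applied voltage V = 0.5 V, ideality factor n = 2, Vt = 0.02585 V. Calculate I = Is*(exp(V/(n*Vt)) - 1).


Step 1: V/(n*Vt) = 0.5/(2*0.02585) = 9.6712
Step 2: exp(9.6712) = 1.5854e+04
Step 3: I = 2.556e-11 * (1.5854e+04 - 1) = 4.05e-07 A

4.05e-07


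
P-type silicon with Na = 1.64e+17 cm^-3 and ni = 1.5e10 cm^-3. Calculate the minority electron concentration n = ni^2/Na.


Step 1: Majority hole concentration p ≈ Na = 1.64e+17 cm^-3
Step 2: n = ni^2 / Na = (1.5e10)^2 / 1.64e+17
Step 3: n = 1.37e+03 cm^-3

1.37e+03


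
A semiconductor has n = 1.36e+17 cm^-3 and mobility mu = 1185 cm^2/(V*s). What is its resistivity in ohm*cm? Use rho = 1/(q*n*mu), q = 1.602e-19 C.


Step 1: sigma = q * n * mu = 1.602e-19 * 1.36e+17 * 1185 = 2.58178e+01 S/cm
Step 2: rho = 1 / sigma = 1 / 2.58178e+01 = 0.03873 ohm*cm

0.03873


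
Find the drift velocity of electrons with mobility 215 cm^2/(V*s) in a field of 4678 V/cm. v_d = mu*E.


Step 1: v_d = mu * E
Step 2: v_d = 215 * 4678 = 1005770
Step 3: v_d = 1.01e+06 cm/s

1.01e+06


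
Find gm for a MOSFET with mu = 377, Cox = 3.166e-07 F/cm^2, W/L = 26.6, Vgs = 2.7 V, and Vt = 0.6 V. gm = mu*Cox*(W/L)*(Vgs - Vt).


Step 1: Vov = Vgs - Vt = 2.7 - 0.6 = 2.1 V
Step 2: gm = mu * Cox * (W/L) * Vov
Step 3: gm = 377 * 3.166e-07 * 26.6 * 2.1 = 6.67e-03 S

6.67e-03


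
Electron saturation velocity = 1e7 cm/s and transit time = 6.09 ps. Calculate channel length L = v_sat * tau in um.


Step 1: tau in seconds = 6.09 ps * 1e-12 = 6.0900e-12 s
Step 2: L = v_sat * tau = 1e7 * 6.0900e-12 = 6.0900e-05 cm
Step 3: L in um = 6.0900e-05 * 1e4 = 0.609 um

0.609


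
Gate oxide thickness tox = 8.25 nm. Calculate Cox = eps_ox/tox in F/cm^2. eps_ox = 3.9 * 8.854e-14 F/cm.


Step 1: eps_ox = 3.9 * 8.854e-14 = 3.45306e-13 F/cm
Step 2: tox in cm = 8.25 nm * 1e-7 = 8.2500e-07 cm
Step 3: Cox = 3.45306e-13 / 8.2500e-07 = 4.19e-07 F/cm^2

4.19e-07


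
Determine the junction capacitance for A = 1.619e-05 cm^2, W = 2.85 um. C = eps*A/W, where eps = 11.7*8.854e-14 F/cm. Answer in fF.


Step 1: eps_Si = 11.7 * 8.854e-14 = 1.035918e-12 F/cm
Step 2: W in cm = 2.85 * 1e-4 = 2.85e-04 cm
Step 3: C = 1.035918e-12 * 1.619e-05 / 2.85e-04 = 5.884741e-14 F
Step 4: C = 58.85 fF

58.85


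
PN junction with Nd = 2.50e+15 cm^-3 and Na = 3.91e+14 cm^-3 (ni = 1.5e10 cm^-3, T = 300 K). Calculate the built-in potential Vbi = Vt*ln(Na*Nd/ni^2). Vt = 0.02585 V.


Step 1: Compute Na*Nd/ni^2 = 3.91e+14 * 2.50e+15 / (1.5e10)^2 = 4.3444e+09
Step 2: ln(4.3444e+09) = 22.1922
Step 3: Vbi = 0.02585 * 22.1922 = 0.574 V

0.574


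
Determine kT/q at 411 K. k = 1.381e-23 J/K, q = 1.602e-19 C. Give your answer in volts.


Step 1: kT = 1.381e-23 * 411 = 5.67591e-21 J
Step 2: Vt = kT/q = 5.67591e-21 / 1.602e-19
Step 3: Vt = 0.03543 V

0.03543


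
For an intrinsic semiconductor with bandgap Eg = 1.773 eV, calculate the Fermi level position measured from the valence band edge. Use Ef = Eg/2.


Step 1: For an intrinsic semiconductor, the Fermi level sits at midgap.
Step 2: Ef = Eg / 2 = 1.773 / 2 = 0.8865 eV

0.8865


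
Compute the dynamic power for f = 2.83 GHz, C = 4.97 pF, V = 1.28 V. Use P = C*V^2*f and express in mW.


Step 1: V^2 = 1.28^2 = 1.6384 V^2
Step 2: P = C*V^2*f = 4.97e-12 F * 1.6384 * 2.83e9 Hz
Step 3: P = 2.304425984e-02 W
Step 4: P = 23.044 mW

23.044


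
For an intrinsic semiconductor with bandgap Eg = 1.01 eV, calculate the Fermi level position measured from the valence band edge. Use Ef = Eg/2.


Step 1: For an intrinsic semiconductor, the Fermi level sits at midgap.
Step 2: Ef = Eg / 2 = 1.01 / 2 = 0.505 eV

0.505


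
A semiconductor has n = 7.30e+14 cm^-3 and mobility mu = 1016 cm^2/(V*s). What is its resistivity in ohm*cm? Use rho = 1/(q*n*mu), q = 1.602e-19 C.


Step 1: sigma = q * n * mu = 1.602e-19 * 7.30e+14 * 1016 = 1.18817e-01 S/cm
Step 2: rho = 1 / sigma = 1 / 1.18817e-01 = 8.416 ohm*cm

8.416


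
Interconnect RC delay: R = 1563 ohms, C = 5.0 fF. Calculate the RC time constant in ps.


Step 1: tau = R * C
Step 2: tau = 1563 * 5.0 fF = 1563 * 5.0e-15 F
Step 3: tau = 7.815e-12 s = 7.815 ps

7.815


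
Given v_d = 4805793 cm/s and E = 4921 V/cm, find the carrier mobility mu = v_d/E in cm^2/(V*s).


Step 1: mu = v_d / E
Step 2: mu = 4805793 / 4921
Step 3: mu = 976.59 cm^2/(V*s)

976.59


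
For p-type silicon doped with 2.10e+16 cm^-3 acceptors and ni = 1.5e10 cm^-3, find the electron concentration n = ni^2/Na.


Step 1: Majority hole concentration p ≈ Na = 2.10e+16 cm^-3
Step 2: n = ni^2 / Na = (1.5e10)^2 / 2.10e+16
Step 3: n = 1.07e+04 cm^-3

1.07e+04


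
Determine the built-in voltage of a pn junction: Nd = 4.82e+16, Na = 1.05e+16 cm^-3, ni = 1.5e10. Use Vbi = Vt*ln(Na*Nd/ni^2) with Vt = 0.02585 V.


Step 1: Compute Na*Nd/ni^2 = 1.05e+16 * 4.82e+16 / (1.5e10)^2 = 2.2493e+12
Step 2: ln(2.2493e+12) = 28.4416
Step 3: Vbi = 0.02585 * 28.4416 = 0.735 V

0.735


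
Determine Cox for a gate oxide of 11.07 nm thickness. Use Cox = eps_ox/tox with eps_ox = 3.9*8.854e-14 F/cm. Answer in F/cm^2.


Step 1: eps_ox = 3.9 * 8.854e-14 = 3.45306e-13 F/cm
Step 2: tox in cm = 11.07 nm * 1e-7 = 1.1070e-06 cm
Step 3: Cox = 3.45306e-13 / 1.1070e-06 = 3.12e-07 F/cm^2

3.12e-07


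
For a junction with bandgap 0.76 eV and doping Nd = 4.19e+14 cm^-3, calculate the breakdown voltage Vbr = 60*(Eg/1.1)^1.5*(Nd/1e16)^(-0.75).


Step 1: Eg/1.1 = 0.76/1.1 = 0.690909
Step 2: (Eg/1.1)^1.5 = 0.690909^1.5 = 0.574290
Step 3: (Nd/1e16)^(-0.75) = (0.0419)^(-0.75) = 10.797905
Step 4: Vbr = 60 * 0.574290 * 10.797905 = 372.1 V

372.1


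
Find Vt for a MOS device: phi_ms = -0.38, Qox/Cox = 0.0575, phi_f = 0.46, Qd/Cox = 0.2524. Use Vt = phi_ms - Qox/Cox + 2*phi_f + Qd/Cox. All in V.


Step 1: Vt = phi_ms - Qox/Cox + 2*phi_f + Qd/Cox
Step 2: Vt = -0.38 - 0.0575 + 2*0.46 + 0.2524
Step 3: Vt = -0.38 - 0.0575 + 0.92 + 0.2524
Step 4: Vt = 0.7349 V

0.7349


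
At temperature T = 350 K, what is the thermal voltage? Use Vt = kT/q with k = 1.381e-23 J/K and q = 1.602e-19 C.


Step 1: kT = 1.381e-23 * 350 = 4.8335e-21 J
Step 2: Vt = kT/q = 4.8335e-21 / 1.602e-19
Step 3: Vt = 0.03017 V

0.03017


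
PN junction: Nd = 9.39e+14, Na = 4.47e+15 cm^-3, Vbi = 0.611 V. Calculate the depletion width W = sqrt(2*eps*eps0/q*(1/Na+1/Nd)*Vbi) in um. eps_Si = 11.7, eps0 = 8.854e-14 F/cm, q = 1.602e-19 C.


Step 1: 1/Na + 1/Nd = 1/4.47e+15 + 1/9.39e+14 = 1.28868e-15
Step 2: 2*eps*eps0/q = 2*11.7*8.854e-14/1.602e-19 = 1.293281e+07
Step 3: W^2 = 1.293281e+07 * 1.28868e-15 * 0.611 = 1.01831e-08
Step 4: W = sqrt(1.01831e-08) = 1.009e-04 cm = 1.009 um

1.009


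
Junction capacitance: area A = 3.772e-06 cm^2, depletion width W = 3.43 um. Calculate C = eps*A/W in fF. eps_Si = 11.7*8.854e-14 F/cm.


Step 1: eps_Si = 11.7 * 8.854e-14 = 1.035918e-12 F/cm
Step 2: W in cm = 3.43 * 1e-4 = 3.43e-04 cm
Step 3: C = 1.035918e-12 * 3.772e-06 / 3.43e-04 = 1.139208e-14 F
Step 4: C = 11.39 fF

11.39


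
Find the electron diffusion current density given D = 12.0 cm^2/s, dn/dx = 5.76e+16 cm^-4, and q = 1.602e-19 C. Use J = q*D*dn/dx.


Step 1: J = q * D * (dn/dx)
Step 2: J = 1.602e-19 * 12.0 * 5.76e+16
Step 3: J = 1.11e-01 A/cm^2

1.11e-01


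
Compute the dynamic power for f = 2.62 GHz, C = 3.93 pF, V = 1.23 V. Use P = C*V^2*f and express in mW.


Step 1: V^2 = 1.23^2 = 1.5129 V^2
Step 2: P = C*V^2*f = 3.93e-12 F * 1.5129 * 2.62e9 Hz
Step 3: P = 1.557772614e-02 W
Step 4: P = 15.578 mW

15.578


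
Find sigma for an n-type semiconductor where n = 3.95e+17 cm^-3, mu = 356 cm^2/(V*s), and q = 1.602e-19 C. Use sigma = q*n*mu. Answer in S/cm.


Step 1: sigma = q * n * mu
Step 2: sigma = 1.602e-19 * 3.95e+17 * 356
Step 3: sigma = 2.253e+01 S/cm

2.253e+01


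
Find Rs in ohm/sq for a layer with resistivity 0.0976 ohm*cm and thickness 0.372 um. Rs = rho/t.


Step 1: Convert thickness to cm: t = 0.372 um = 3.7200e-05 cm
Step 2: Rs = rho / t = 0.0976 / 3.7200e-05
Step 3: Rs = 2623.7 ohm/sq

2623.7


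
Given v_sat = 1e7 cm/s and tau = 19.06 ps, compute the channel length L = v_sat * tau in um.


Step 1: tau in seconds = 19.06 ps * 1e-12 = 1.9060e-11 s
Step 2: L = v_sat * tau = 1e7 * 1.9060e-11 = 1.9060e-04 cm
Step 3: L in um = 1.9060e-04 * 1e4 = 1.906 um

1.906


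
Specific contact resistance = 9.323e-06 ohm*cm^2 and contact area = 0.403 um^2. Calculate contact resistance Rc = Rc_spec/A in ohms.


Step 1: Convert area to cm^2: 0.403 um^2 = 4.0300e-09 cm^2
Step 2: Rc = Rc_spec / A = 9.323e-06 / 4.0300e-09
Step 3: Rc = 2.31e+03 ohms

2.31e+03


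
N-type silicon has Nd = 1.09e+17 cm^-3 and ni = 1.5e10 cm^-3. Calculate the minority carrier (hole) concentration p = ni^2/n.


Step 1: Since Nd >> ni, n ≈ Nd = 1.09e+17 cm^-3
Step 2: p = ni^2 / n = (1.5e10)^2 / 1.09e+17
Step 3: p = 2.25e20 / 1.09e+17 = 2.06e+03 cm^-3

2.06e+03


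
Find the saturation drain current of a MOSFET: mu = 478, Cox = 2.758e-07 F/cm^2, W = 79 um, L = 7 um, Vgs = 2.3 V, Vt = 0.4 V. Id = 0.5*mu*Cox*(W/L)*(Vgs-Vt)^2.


Step 1: Overdrive voltage Vov = Vgs - Vt = 2.3 - 0.4 = 1.9 V
Step 2: W/L = 79/7 = 11.2857
Step 3: Id = 0.5 * 478 * 2.758e-07 * 11.2857 * 1.9^2
Step 4: Id = 2.69e-03 A

2.69e-03


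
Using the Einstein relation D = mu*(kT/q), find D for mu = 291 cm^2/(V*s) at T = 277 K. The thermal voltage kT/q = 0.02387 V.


Step 1: D = mu * (kT/q)
Step 2: D = 291 * 0.02387
Step 3: D = 6.95 cm^2/s

6.95


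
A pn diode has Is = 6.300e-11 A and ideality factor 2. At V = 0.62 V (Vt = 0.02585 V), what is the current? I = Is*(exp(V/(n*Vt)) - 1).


Step 1: V/(n*Vt) = 0.62/(2*0.02585) = 11.9923
Step 2: exp(11.9923) = 1.6151e+05
Step 3: I = 6.300e-11 * (1.6151e+05 - 1) = 1.02e-05 A

1.02e-05


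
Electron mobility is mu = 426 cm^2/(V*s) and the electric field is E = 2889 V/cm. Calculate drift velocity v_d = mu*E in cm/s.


Step 1: v_d = mu * E
Step 2: v_d = 426 * 2889 = 1230714
Step 3: v_d = 1.23e+06 cm/s

1.23e+06


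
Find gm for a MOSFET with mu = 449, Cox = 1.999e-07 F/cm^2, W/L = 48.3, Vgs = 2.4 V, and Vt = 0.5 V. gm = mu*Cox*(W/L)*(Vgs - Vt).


Step 1: Vov = Vgs - Vt = 2.4 - 0.5 = 1.9 V
Step 2: gm = mu * Cox * (W/L) * Vov
Step 3: gm = 449 * 1.999e-07 * 48.3 * 1.9 = 8.24e-03 S

8.24e-03


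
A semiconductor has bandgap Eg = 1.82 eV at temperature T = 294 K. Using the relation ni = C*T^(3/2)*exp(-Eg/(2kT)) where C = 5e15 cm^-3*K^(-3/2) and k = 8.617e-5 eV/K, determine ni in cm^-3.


Step 1: Compute kT = 8.617e-5 * 294 = 0.02533398 eV
Step 2: Exponent = -Eg/(2kT) = -1.82/(2*0.02533398) = -35.92014
Step 3: T^(3/2) = 294^1.5 = 5041.05
Step 4: ni = 5e15 * 5041.05 * exp(-35.92014) = 6.33e+03 cm^-3

6.33e+03


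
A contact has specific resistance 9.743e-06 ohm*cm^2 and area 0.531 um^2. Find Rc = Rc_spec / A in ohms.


Step 1: Convert area to cm^2: 0.531 um^2 = 5.3100e-09 cm^2
Step 2: Rc = Rc_spec / A = 9.743e-06 / 5.3100e-09
Step 3: Rc = 1.83e+03 ohms

1.83e+03


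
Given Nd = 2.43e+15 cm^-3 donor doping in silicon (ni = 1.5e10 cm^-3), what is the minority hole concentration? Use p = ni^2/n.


Step 1: Since Nd >> ni, n ≈ Nd = 2.43e+15 cm^-3
Step 2: p = ni^2 / n = (1.5e10)^2 / 2.43e+15
Step 3: p = 2.25e20 / 2.43e+15 = 9.26e+04 cm^-3

9.26e+04


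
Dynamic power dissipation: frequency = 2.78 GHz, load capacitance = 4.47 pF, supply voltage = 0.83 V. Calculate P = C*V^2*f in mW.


Step 1: V^2 = 0.83^2 = 0.6889 V^2
Step 2: P = C*V^2*f = 4.47e-12 F * 0.6889 * 2.78e9 Hz
Step 3: P = 8.56068474e-03 W
Step 4: P = 8.561 mW

8.561


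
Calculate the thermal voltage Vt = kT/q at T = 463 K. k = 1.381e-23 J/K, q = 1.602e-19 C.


Step 1: kT = 1.381e-23 * 463 = 6.39403e-21 J
Step 2: Vt = kT/q = 6.39403e-21 / 1.602e-19
Step 3: Vt = 0.03991 V

0.03991


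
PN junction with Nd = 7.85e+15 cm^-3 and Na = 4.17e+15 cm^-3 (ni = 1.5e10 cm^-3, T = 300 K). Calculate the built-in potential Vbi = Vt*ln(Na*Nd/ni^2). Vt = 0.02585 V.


Step 1: Compute Na*Nd/ni^2 = 4.17e+15 * 7.85e+15 / (1.5e10)^2 = 1.4549e+11
Step 2: ln(1.4549e+11) = 25.7034
Step 3: Vbi = 0.02585 * 25.7034 = 0.664 V

0.664


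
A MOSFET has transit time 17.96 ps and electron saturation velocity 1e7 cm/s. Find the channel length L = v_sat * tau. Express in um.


Step 1: tau in seconds = 17.96 ps * 1e-12 = 1.7960e-11 s
Step 2: L = v_sat * tau = 1e7 * 1.7960e-11 = 1.7960e-04 cm
Step 3: L in um = 1.7960e-04 * 1e4 = 1.796 um

1.796


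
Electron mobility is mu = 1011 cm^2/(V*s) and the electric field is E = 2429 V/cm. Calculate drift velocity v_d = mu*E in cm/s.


Step 1: v_d = mu * E
Step 2: v_d = 1011 * 2429 = 2455719
Step 3: v_d = 2.46e+06 cm/s

2.46e+06


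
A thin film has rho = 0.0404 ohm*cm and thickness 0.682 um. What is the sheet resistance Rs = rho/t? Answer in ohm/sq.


Step 1: Convert thickness to cm: t = 0.682 um = 6.8200e-05 cm
Step 2: Rs = rho / t = 0.0404 / 6.8200e-05
Step 3: Rs = 592.4 ohm/sq

592.4


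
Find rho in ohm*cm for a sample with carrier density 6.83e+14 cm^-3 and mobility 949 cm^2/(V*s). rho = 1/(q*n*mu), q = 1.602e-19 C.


Step 1: sigma = q * n * mu = 1.602e-19 * 6.83e+14 * 949 = 1.03836e-01 S/cm
Step 2: rho = 1 / sigma = 1 / 1.03836e-01 = 9.631 ohm*cm

9.631


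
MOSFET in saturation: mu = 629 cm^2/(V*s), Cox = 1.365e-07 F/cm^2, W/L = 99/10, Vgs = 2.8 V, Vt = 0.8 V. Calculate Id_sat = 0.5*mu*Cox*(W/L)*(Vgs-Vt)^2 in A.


Step 1: Overdrive voltage Vov = Vgs - Vt = 2.8 - 0.8 = 2.0 V
Step 2: W/L = 99/10 = 9.9
Step 3: Id = 0.5 * 629 * 1.365e-07 * 9.9 * 2.0^2
Step 4: Id = 1.70e-03 A

1.70e-03


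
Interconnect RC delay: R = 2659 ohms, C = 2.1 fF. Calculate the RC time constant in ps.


Step 1: tau = R * C
Step 2: tau = 2659 * 2.1 fF = 2659 * 2.1e-15 F
Step 3: tau = 5.5839e-12 s = 5.5839 ps

5.5839


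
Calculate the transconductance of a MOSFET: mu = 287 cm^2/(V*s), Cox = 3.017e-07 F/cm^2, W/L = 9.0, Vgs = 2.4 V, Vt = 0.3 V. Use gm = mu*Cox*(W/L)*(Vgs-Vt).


Step 1: Vov = Vgs - Vt = 2.4 - 0.3 = 2.1 V
Step 2: gm = mu * Cox * (W/L) * Vov
Step 3: gm = 287 * 3.017e-07 * 9.0 * 2.1 = 1.64e-03 S

1.64e-03


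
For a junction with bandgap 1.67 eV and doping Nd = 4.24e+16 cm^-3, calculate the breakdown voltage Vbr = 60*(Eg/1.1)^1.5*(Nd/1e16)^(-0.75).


Step 1: Eg/1.1 = 1.67/1.1 = 1.518182
Step 2: (Eg/1.1)^1.5 = 1.518182^1.5 = 1.870621
Step 3: (Nd/1e16)^(-0.75) = (4.24)^(-0.75) = 0.338435
Step 4: Vbr = 60 * 1.870621 * 0.338435 = 38.0 V

38.0


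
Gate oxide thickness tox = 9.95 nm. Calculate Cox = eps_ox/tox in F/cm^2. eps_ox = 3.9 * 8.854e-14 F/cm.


Step 1: eps_ox = 3.9 * 8.854e-14 = 3.45306e-13 F/cm
Step 2: tox in cm = 9.95 nm * 1e-7 = 9.9500e-07 cm
Step 3: Cox = 3.45306e-13 / 9.9500e-07 = 3.47e-07 F/cm^2

3.47e-07


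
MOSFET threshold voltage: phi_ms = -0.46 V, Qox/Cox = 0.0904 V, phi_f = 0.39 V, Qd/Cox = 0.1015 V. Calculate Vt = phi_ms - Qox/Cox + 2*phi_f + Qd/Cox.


Step 1: Vt = phi_ms - Qox/Cox + 2*phi_f + Qd/Cox
Step 2: Vt = -0.46 - 0.0904 + 2*0.39 + 0.1015
Step 3: Vt = -0.46 - 0.0904 + 0.78 + 0.1015
Step 4: Vt = 0.3311 V

0.3311


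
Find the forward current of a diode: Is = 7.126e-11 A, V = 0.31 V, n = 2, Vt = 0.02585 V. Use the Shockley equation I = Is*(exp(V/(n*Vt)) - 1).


Step 1: V/(n*Vt) = 0.31/(2*0.02585) = 5.9961
Step 2: exp(5.9961) = 4.0186e+02
Step 3: I = 7.126e-11 * (4.0186e+02 - 1) = 2.86e-08 A

2.86e-08


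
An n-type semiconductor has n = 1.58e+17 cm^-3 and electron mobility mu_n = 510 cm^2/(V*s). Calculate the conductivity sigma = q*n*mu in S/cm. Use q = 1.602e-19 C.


Step 1: sigma = q * n * mu
Step 2: sigma = 1.602e-19 * 1.58e+17 * 510
Step 3: sigma = 1.291e+01 S/cm

1.291e+01


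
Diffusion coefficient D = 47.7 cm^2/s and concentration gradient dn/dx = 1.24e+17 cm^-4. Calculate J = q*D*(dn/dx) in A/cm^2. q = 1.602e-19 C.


Step 1: J = q * D * (dn/dx)
Step 2: J = 1.602e-19 * 47.7 * 1.24e+17
Step 3: J = 9.48e-01 A/cm^2

9.48e-01


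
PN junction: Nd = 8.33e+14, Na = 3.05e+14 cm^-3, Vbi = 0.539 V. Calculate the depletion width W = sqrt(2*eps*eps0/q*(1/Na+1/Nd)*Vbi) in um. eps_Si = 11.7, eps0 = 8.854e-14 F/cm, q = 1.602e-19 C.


Step 1: 1/Na + 1/Nd = 1/3.05e+14 + 1/8.33e+14 = 4.47917e-15
Step 2: 2*eps*eps0/q = 2*11.7*8.854e-14/1.602e-19 = 1.293281e+07
Step 3: W^2 = 1.293281e+07 * 4.47917e-15 * 0.539 = 3.12233e-08
Step 4: W = sqrt(3.12233e-08) = 1.767e-04 cm = 1.767 um

1.767


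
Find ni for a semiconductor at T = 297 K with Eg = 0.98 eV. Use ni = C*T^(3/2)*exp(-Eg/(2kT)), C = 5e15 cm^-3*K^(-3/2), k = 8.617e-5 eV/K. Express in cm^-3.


Step 1: Compute kT = 8.617e-5 * 297 = 0.02559249 eV
Step 2: Exponent = -Eg/(2kT) = -0.98/(2*0.02559249) = -19.14624
Step 3: T^(3/2) = 297^1.5 = 5118.41
Step 4: ni = 5e15 * 5118.41 * exp(-19.14624) = 1.24e+11 cm^-3

1.24e+11


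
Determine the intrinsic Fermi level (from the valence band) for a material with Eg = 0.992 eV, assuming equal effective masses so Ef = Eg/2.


Step 1: For an intrinsic semiconductor, the Fermi level sits at midgap.
Step 2: Ef = Eg / 2 = 0.992 / 2 = 0.496 eV

0.496


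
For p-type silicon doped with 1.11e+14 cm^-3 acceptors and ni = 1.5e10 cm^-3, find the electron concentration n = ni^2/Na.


Step 1: Majority hole concentration p ≈ Na = 1.11e+14 cm^-3
Step 2: n = ni^2 / Na = (1.5e10)^2 / 1.11e+14
Step 3: n = 2.03e+06 cm^-3

2.03e+06


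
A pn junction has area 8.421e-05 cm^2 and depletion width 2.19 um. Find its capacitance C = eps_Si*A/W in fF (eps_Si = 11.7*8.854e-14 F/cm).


Step 1: eps_Si = 11.7 * 8.854e-14 = 1.035918e-12 F/cm
Step 2: W in cm = 2.19 * 1e-4 = 2.19e-04 cm
Step 3: C = 1.035918e-12 * 8.421e-05 / 2.19e-04 = 3.983318e-13 F
Step 4: C = 398.33 fF

398.33


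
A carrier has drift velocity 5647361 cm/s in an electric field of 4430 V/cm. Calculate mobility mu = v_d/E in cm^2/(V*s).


Step 1: mu = v_d / E
Step 2: mu = 5647361 / 4430
Step 3: mu = 1274.8 cm^2/(V*s)

1274.8


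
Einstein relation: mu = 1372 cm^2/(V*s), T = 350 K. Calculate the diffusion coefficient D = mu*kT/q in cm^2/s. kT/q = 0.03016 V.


Step 1: D = mu * (kT/q)
Step 2: D = 1372 * 0.03016
Step 3: D = 41.38 cm^2/s

41.38


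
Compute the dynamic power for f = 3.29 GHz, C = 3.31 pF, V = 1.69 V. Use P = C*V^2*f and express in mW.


Step 1: V^2 = 1.69^2 = 2.8561 V^2
Step 2: P = C*V^2*f = 3.31e-12 F * 2.8561 * 3.29e9 Hz
Step 3: P = 3.110264339e-02 W
Step 4: P = 31.103 mW

31.103


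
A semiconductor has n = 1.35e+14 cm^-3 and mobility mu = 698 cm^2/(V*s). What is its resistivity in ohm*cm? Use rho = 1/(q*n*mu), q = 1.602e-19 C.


Step 1: sigma = q * n * mu = 1.602e-19 * 1.35e+14 * 698 = 1.50956e-02 S/cm
Step 2: rho = 1 / sigma = 1 / 1.50956e-02 = 66.24 ohm*cm

66.24


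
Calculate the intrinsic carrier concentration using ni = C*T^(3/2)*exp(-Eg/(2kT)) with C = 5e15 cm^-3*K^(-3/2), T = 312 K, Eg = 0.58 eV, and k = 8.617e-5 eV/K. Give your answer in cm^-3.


Step 1: Compute kT = 8.617e-5 * 312 = 0.02688504 eV
Step 2: Exponent = -Eg/(2kT) = -0.58/(2*0.02688504) = -10.78667
Step 3: T^(3/2) = 312^1.5 = 5511.02
Step 4: ni = 5e15 * 5511.02 * exp(-10.78667) = 5.70e+14 cm^-3

5.70e+14


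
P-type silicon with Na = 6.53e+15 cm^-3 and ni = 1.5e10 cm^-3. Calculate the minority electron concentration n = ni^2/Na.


Step 1: Majority hole concentration p ≈ Na = 6.53e+15 cm^-3
Step 2: n = ni^2 / Na = (1.5e10)^2 / 6.53e+15
Step 3: n = 3.45e+04 cm^-3

3.45e+04


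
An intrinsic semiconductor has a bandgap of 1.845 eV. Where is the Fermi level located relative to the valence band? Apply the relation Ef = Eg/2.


Step 1: For an intrinsic semiconductor, the Fermi level sits at midgap.
Step 2: Ef = Eg / 2 = 1.845 / 2 = 0.9225 eV

0.9225


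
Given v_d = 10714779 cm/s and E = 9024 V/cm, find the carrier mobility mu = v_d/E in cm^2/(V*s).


Step 1: mu = v_d / E
Step 2: mu = 10714779 / 9024
Step 3: mu = 1187.36 cm^2/(V*s)

1187.36


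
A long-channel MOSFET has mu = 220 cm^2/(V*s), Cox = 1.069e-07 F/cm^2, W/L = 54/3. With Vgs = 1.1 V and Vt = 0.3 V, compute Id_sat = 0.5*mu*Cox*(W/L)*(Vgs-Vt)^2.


Step 1: Overdrive voltage Vov = Vgs - Vt = 1.1 - 0.3 = 0.8 V
Step 2: W/L = 54/3 = 18
Step 3: Id = 0.5 * 220 * 1.069e-07 * 18 * 0.8^2
Step 4: Id = 1.35e-04 A

1.35e-04


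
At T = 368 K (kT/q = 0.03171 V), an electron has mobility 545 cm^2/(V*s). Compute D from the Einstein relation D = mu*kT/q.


Step 1: D = mu * (kT/q)
Step 2: D = 545 * 0.03171
Step 3: D = 17.28 cm^2/s

17.28


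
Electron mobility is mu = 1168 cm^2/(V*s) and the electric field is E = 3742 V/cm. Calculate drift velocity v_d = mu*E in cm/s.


Step 1: v_d = mu * E
Step 2: v_d = 1168 * 3742 = 4370656
Step 3: v_d = 4.37e+06 cm/s

4.37e+06


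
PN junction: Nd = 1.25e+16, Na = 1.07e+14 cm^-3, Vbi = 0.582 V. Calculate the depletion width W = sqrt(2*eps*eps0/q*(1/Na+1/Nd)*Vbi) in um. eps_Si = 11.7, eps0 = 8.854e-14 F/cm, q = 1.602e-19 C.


Step 1: 1/Na + 1/Nd = 1/1.07e+14 + 1/1.25e+16 = 9.42579e-15
Step 2: 2*eps*eps0/q = 2*11.7*8.854e-14/1.602e-19 = 1.293281e+07
Step 3: W^2 = 1.293281e+07 * 9.42579e-15 * 0.582 = 7.09469e-08
Step 4: W = sqrt(7.09469e-08) = 2.664e-04 cm = 2.664 um

2.664


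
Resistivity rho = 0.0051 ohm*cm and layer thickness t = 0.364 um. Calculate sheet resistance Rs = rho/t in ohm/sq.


Step 1: Convert thickness to cm: t = 0.364 um = 3.6400e-05 cm
Step 2: Rs = rho / t = 0.0051 / 3.6400e-05
Step 3: Rs = 140.1 ohm/sq

140.1


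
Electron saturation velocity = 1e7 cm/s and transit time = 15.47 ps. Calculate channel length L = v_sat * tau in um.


Step 1: tau in seconds = 15.47 ps * 1e-12 = 1.5470e-11 s
Step 2: L = v_sat * tau = 1e7 * 1.5470e-11 = 1.5470e-04 cm
Step 3: L in um = 1.5470e-04 * 1e4 = 1.547 um

1.547


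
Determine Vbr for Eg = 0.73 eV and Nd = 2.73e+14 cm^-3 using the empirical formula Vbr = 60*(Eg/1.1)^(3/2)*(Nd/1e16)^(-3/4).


Step 1: Eg/1.1 = 0.73/1.1 = 0.663636
Step 2: (Eg/1.1)^1.5 = 0.663636^1.5 = 0.540623
Step 3: (Nd/1e16)^(-0.75) = (0.0273)^(-0.75) = 14.889428
Step 4: Vbr = 60 * 0.540623 * 14.889428 = 483.0 V

483.0


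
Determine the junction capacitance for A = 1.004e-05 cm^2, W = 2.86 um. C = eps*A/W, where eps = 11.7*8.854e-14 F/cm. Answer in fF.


Step 1: eps_Si = 11.7 * 8.854e-14 = 1.035918e-12 F/cm
Step 2: W in cm = 2.86 * 1e-4 = 2.86e-04 cm
Step 3: C = 1.035918e-12 * 1.004e-05 / 2.86e-04 = 3.636579e-14 F
Step 4: C = 36.37 fF

36.37


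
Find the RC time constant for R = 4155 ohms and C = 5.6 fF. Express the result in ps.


Step 1: tau = R * C
Step 2: tau = 4155 * 5.6 fF = 4155 * 5.6e-15 F
Step 3: tau = 2.3268e-11 s = 23.268 ps

23.268


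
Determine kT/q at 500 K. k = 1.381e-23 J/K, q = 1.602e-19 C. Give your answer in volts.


Step 1: kT = 1.381e-23 * 500 = 6.905e-21 J
Step 2: Vt = kT/q = 6.905e-21 / 1.602e-19
Step 3: Vt = 0.0431 V

0.0431


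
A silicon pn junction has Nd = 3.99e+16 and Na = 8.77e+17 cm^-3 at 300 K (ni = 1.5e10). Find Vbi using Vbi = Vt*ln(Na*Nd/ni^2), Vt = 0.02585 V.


Step 1: Compute Na*Nd/ni^2 = 8.77e+17 * 3.99e+16 / (1.5e10)^2 = 1.5552e+14
Step 2: ln(1.5552e+14) = 32.6778
Step 3: Vbi = 0.02585 * 32.6778 = 0.845 V

0.845


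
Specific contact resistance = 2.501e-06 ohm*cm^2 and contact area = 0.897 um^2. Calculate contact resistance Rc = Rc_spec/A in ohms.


Step 1: Convert area to cm^2: 0.897 um^2 = 8.9700e-09 cm^2
Step 2: Rc = Rc_spec / A = 2.501e-06 / 8.9700e-09
Step 3: Rc = 2.79e+02 ohms

2.79e+02


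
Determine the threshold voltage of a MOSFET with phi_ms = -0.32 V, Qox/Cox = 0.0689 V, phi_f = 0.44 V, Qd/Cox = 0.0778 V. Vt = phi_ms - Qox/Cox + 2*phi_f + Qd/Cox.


Step 1: Vt = phi_ms - Qox/Cox + 2*phi_f + Qd/Cox
Step 2: Vt = -0.32 - 0.0689 + 2*0.44 + 0.0778
Step 3: Vt = -0.32 - 0.0689 + 0.88 + 0.0778
Step 4: Vt = 0.5689 V

0.5689


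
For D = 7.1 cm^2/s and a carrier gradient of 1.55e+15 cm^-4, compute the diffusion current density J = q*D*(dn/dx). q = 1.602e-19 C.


Step 1: J = q * D * (dn/dx)
Step 2: J = 1.602e-19 * 7.1 * 1.55e+15
Step 3: J = 1.76e-03 A/cm^2

1.76e-03


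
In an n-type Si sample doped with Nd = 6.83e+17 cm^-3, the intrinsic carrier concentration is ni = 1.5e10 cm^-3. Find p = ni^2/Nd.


Step 1: Since Nd >> ni, n ≈ Nd = 6.83e+17 cm^-3
Step 2: p = ni^2 / n = (1.5e10)^2 / 6.83e+17
Step 3: p = 2.25e20 / 6.83e+17 = 3.29e+02 cm^-3

3.29e+02


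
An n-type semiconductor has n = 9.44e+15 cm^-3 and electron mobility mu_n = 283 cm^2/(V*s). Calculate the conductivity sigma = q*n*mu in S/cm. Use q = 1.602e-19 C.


Step 1: sigma = q * n * mu
Step 2: sigma = 1.602e-19 * 9.44e+15 * 283
Step 3: sigma = 4.280e-01 S/cm

4.280e-01


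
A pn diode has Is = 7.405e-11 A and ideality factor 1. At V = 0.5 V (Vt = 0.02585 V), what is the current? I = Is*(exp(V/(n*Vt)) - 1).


Step 1: V/(n*Vt) = 0.5/(1*0.02585) = 19.3424
Step 2: exp(19.3424) = 2.5136e+08
Step 3: I = 7.405e-11 * (2.5136e+08 - 1) = 1.86e-02 A

1.86e-02


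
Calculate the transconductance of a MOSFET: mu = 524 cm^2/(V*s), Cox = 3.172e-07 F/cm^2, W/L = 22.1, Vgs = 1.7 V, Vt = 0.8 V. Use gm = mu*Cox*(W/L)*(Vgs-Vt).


Step 1: Vov = Vgs - Vt = 1.7 - 0.8 = 0.9 V
Step 2: gm = mu * Cox * (W/L) * Vov
Step 3: gm = 524 * 3.172e-07 * 22.1 * 0.9 = 3.31e-03 S

3.31e-03


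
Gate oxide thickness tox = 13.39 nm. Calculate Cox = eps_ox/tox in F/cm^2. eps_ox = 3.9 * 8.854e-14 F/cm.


Step 1: eps_ox = 3.9 * 8.854e-14 = 3.45306e-13 F/cm
Step 2: tox in cm = 13.39 nm * 1e-7 = 1.3390e-06 cm
Step 3: Cox = 3.45306e-13 / 1.3390e-06 = 2.58e-07 F/cm^2

2.58e-07


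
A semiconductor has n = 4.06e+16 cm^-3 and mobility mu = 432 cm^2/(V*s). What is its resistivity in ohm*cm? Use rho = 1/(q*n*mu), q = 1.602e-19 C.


Step 1: sigma = q * n * mu = 1.602e-19 * 4.06e+16 * 432 = 2.80978e+00 S/cm
Step 2: rho = 1 / sigma = 1 / 2.80978e+00 = 0.3559 ohm*cm

0.3559


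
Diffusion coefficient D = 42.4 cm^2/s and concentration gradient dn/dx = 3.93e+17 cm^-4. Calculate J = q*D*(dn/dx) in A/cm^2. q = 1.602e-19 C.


Step 1: J = q * D * (dn/dx)
Step 2: J = 1.602e-19 * 42.4 * 3.93e+17
Step 3: J = 2.67e+00 A/cm^2

2.67e+00


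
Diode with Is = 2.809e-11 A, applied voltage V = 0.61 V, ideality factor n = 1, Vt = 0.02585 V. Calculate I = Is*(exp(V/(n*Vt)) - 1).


Step 1: V/(n*Vt) = 0.61/(1*0.02585) = 23.5977
Step 2: exp(23.5977) = 1.7715e+10
Step 3: I = 2.809e-11 * (1.7715e+10 - 1) = 4.98e-01 A

4.98e-01


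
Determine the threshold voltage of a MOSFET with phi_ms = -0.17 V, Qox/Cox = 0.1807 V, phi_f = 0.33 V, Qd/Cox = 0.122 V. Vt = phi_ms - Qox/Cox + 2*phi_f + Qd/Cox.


Step 1: Vt = phi_ms - Qox/Cox + 2*phi_f + Qd/Cox
Step 2: Vt = -0.17 - 0.1807 + 2*0.33 + 0.122
Step 3: Vt = -0.17 - 0.1807 + 0.66 + 0.122
Step 4: Vt = 0.4313 V

0.4313


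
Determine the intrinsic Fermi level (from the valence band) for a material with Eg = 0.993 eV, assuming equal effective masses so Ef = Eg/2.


Step 1: For an intrinsic semiconductor, the Fermi level sits at midgap.
Step 2: Ef = Eg / 2 = 0.993 / 2 = 0.4965 eV

0.4965


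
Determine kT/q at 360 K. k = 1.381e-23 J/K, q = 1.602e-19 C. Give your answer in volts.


Step 1: kT = 1.381e-23 * 360 = 4.9716e-21 J
Step 2: Vt = kT/q = 4.9716e-21 / 1.602e-19
Step 3: Vt = 0.03103 V

0.03103


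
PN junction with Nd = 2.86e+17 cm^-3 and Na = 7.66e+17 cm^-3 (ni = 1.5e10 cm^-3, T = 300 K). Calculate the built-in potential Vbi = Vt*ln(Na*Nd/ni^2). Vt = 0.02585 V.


Step 1: Compute Na*Nd/ni^2 = 7.66e+17 * 2.86e+17 / (1.5e10)^2 = 9.7367e+14
Step 2: ln(9.7367e+14) = 34.5121
Step 3: Vbi = 0.02585 * 34.5121 = 0.892 V

0.892


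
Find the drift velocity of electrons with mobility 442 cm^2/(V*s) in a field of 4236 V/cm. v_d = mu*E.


Step 1: v_d = mu * E
Step 2: v_d = 442 * 4236 = 1872312
Step 3: v_d = 1.87e+06 cm/s

1.87e+06


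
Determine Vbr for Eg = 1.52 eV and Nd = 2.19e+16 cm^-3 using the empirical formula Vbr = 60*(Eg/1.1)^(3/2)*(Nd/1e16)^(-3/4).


Step 1: Eg/1.1 = 1.52/1.1 = 1.381818
Step 2: (Eg/1.1)^1.5 = 1.381818^1.5 = 1.624337
Step 3: (Nd/1e16)^(-0.75) = (2.19)^(-0.75) = 0.555478
Step 4: Vbr = 60 * 1.624337 * 0.555478 = 54.1 V

54.1


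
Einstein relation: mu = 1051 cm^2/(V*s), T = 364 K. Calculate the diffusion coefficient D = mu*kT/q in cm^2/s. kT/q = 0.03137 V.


Step 1: D = mu * (kT/q)
Step 2: D = 1051 * 0.03137
Step 3: D = 32.97 cm^2/s

32.97


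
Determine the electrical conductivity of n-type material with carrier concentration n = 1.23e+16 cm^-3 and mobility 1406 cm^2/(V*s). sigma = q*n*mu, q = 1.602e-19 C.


Step 1: sigma = q * n * mu
Step 2: sigma = 1.602e-19 * 1.23e+16 * 1406
Step 3: sigma = 2.770e+00 S/cm

2.770e+00


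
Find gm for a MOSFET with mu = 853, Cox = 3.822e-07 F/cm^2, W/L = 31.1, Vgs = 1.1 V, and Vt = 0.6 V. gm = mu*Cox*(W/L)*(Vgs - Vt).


Step 1: Vov = Vgs - Vt = 1.1 - 0.6 = 0.5 V
Step 2: gm = mu * Cox * (W/L) * Vov
Step 3: gm = 853 * 3.822e-07 * 31.1 * 0.5 = 5.07e-03 S

5.07e-03


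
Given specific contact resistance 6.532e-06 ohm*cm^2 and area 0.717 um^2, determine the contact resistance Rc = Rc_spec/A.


Step 1: Convert area to cm^2: 0.717 um^2 = 7.1700e-09 cm^2
Step 2: Rc = Rc_spec / A = 6.532e-06 / 7.1700e-09
Step 3: Rc = 9.11e+02 ohms

9.11e+02


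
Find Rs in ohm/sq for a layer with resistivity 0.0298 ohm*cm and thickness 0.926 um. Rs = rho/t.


Step 1: Convert thickness to cm: t = 0.926 um = 9.2600e-05 cm
Step 2: Rs = rho / t = 0.0298 / 9.2600e-05
Step 3: Rs = 321.8 ohm/sq

321.8


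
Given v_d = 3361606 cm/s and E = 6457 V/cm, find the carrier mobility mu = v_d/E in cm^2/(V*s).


Step 1: mu = v_d / E
Step 2: mu = 3361606 / 6457
Step 3: mu = 520.61 cm^2/(V*s)

520.61


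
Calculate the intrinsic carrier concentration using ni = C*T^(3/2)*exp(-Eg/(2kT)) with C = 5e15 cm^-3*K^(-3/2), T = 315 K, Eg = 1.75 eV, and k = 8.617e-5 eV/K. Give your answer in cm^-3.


Step 1: Compute kT = 8.617e-5 * 315 = 0.02714355 eV
Step 2: Exponent = -Eg/(2kT) = -1.75/(2*0.02714355) = -32.23602
Step 3: T^(3/2) = 315^1.5 = 5590.70
Step 4: ni = 5e15 * 5590.70 * exp(-32.23602) = 2.80e+05 cm^-3

2.80e+05


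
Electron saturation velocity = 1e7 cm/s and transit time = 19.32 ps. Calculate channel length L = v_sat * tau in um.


Step 1: tau in seconds = 19.32 ps * 1e-12 = 1.9320e-11 s
Step 2: L = v_sat * tau = 1e7 * 1.9320e-11 = 1.9320e-04 cm
Step 3: L in um = 1.9320e-04 * 1e4 = 1.932 um

1.932


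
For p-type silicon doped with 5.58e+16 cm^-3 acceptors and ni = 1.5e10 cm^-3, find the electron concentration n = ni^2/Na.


Step 1: Majority hole concentration p ≈ Na = 5.58e+16 cm^-3
Step 2: n = ni^2 / Na = (1.5e10)^2 / 5.58e+16
Step 3: n = 4.03e+03 cm^-3

4.03e+03


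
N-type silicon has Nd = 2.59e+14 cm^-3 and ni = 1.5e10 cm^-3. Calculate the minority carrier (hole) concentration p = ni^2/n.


Step 1: Since Nd >> ni, n ≈ Nd = 2.59e+14 cm^-3
Step 2: p = ni^2 / n = (1.5e10)^2 / 2.59e+14
Step 3: p = 2.25e20 / 2.59e+14 = 8.69e+05 cm^-3

8.69e+05


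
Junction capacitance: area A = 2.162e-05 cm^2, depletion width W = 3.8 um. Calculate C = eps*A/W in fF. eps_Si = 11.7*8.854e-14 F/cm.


Step 1: eps_Si = 11.7 * 8.854e-14 = 1.035918e-12 F/cm
Step 2: W in cm = 3.8 * 1e-4 = 3.80e-04 cm
Step 3: C = 1.035918e-12 * 2.162e-05 / 3.80e-04 = 5.893828e-14 F
Step 4: C = 58.94 fF

58.94
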